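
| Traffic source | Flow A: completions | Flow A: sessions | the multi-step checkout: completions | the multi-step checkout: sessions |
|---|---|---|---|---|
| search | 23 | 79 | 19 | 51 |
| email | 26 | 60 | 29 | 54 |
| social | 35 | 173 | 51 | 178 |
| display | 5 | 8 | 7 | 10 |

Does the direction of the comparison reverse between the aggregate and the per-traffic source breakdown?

No

Search: Flow A 23/79 = 29.1%, the multi-step checkout 19/51 = 37.3% → the multi-step checkout
Email: Flow A 26/60 = 43.3%, the multi-step checkout 29/54 = 53.7% → the multi-step checkout
Social: Flow A 35/173 = 20.2%, the multi-step checkout 51/178 = 28.7% → the multi-step checkout
Display: Flow A 5/8 = 62.5%, the multi-step checkout 7/10 = 70.0% → the multi-step checkout
Overall: Flow A 89/320 = 27.8%, the multi-step checkout 106/293 = 36.2% → the multi-step checkout
The multi-step checkout wins overall and in every traffic group — no reversal.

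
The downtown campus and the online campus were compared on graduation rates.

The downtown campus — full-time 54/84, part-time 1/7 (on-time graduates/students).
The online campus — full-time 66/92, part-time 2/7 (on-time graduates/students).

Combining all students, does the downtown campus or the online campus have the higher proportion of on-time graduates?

the online campus

Full-time: the downtown campus 54/84 = 64.3%, the online campus 66/92 = 71.7% → the online campus
Part-time: the downtown campus 1/7 = 14.3%, the online campus 2/7 = 28.6% → the online campus
Overall: the downtown campus 55/91 = 60.4%, the online campus 68/99 = 68.7% → the online campus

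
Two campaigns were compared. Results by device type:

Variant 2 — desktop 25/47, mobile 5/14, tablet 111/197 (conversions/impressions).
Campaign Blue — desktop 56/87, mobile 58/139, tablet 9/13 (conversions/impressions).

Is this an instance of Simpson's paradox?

Desktop: Variant 2 25/47 = 53.2%, Campaign Blue 56/87 = 64.4% → Campaign Blue
Mobile: Variant 2 5/14 = 35.7%, Campaign Blue 58/139 = 41.7% → Campaign Blue
Tablet: Variant 2 111/197 = 56.3%, Campaign Blue 9/13 = 69.2% → Campaign Blue
Overall: Variant 2 141/258 = 54.7%, Campaign Blue 123/239 = 51.5% → Variant 2
Campaign Blue wins each device group but Variant 2 wins overall — the comparison reverses. Campaign Blue's impressions skew toward mobile, which has a lower base rate.

Yes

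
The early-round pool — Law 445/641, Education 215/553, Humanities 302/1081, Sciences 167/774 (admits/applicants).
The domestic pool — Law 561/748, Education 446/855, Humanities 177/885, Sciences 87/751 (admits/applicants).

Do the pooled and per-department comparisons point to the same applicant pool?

No

Law: the early-round pool 445/641 = 69.4%, the domestic pool 561/748 = 75.0% → the domestic pool
Education: the early-round pool 215/553 = 38.9%, the domestic pool 446/855 = 52.2% → the domestic pool
Humanities: the early-round pool 302/1081 = 27.9%, the domestic pool 177/885 = 20.0% → the early-round pool
Sciences: the early-round pool 167/774 = 21.6%, the domestic pool 87/751 = 11.6% → the early-round pool
Overall: the early-round pool 1129/3049 = 37.0%, the domestic pool 1271/3239 = 39.2% → the domestic pool
Neither sweeps: the early-round pool wins 2 of 4 groups, the domestic pool wins 2. The domestic pool wins overall but not every group — no Simpson reversal.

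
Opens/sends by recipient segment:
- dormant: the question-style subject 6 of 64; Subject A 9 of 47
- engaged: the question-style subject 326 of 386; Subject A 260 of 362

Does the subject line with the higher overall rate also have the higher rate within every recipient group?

No

Dormant: the question-style subject 6/64 = 9.4%, Subject A 9/47 = 19.1% → Subject A
Engaged: the question-style subject 326/386 = 84.5%, Subject A 260/362 = 71.8% → the question-style subject
Overall: the question-style subject 332/450 = 73.8%, Subject A 269/409 = 65.8% → the question-style subject
Neither sweeps: the question-style subject wins 1 of 2 groups, Subject A wins 1. The question-style subject wins overall but not every group — no Simpson reversal.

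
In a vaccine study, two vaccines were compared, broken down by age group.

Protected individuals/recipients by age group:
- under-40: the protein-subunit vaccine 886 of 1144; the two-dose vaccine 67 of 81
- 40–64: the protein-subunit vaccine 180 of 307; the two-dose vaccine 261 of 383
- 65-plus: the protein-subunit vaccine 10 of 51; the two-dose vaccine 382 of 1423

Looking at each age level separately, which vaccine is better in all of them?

the two-dose vaccine

Under-40: the protein-subunit vaccine 886/1144 = 77.4%, the two-dose vaccine 67/81 = 82.7% → the two-dose vaccine
40–64: the protein-subunit vaccine 180/307 = 58.6%, the two-dose vaccine 261/383 = 68.1% → the two-dose vaccine
65-plus: the protein-subunit vaccine 10/51 = 19.6%, the two-dose vaccine 382/1423 = 26.8% → the two-dose vaccine
The two-dose vaccine has the higher rate in all 3 groups.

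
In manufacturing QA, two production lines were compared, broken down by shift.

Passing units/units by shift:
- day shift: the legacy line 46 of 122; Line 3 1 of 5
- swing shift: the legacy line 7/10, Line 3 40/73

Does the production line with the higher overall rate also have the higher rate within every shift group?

No

Day shift: the legacy line 46/122 = 37.7%, Line 3 1/5 = 20.0% → the legacy line
Swing shift: the legacy line 7/10 = 70.0%, Line 3 40/73 = 54.8% → the legacy line
Overall: the legacy line 53/132 = 40.2%, Line 3 41/78 = 52.6% → Line 3
The legacy line wins each shift group but Line 3 wins overall — the comparison reverses. The legacy line's units skew toward day shift, which has a lower base rate.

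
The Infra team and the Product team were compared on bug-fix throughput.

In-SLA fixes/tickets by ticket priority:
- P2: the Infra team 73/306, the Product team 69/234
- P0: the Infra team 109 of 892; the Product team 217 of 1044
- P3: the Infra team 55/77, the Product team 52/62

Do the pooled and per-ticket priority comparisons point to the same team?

P2: the Infra team 73/306 = 23.9%, the Product team 69/234 = 29.5% → the Product team
P0: the Infra team 109/892 = 12.2%, the Product team 217/1044 = 20.8% → the Product team
P3: the Infra team 55/77 = 71.4%, the Product team 52/62 = 83.9% → the Product team
Overall: the Infra team 237/1275 = 18.6%, the Product team 338/1340 = 25.2% → the Product team
The Product team wins overall and in every ticket group — no reversal.

Yes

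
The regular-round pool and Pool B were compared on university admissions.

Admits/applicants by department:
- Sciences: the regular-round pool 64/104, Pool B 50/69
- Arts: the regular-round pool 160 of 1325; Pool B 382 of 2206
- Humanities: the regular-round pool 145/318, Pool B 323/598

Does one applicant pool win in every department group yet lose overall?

No

Sciences: the regular-round pool 64/104 = 61.5%, Pool B 50/69 = 72.5% → Pool B
Arts: the regular-round pool 160/1325 = 12.1%, Pool B 382/2206 = 17.3% → Pool B
Humanities: the regular-round pool 145/318 = 45.6%, Pool B 323/598 = 54.0% → Pool B
Overall: the regular-round pool 369/1747 = 21.1%, Pool B 755/2873 = 26.3% → Pool B
Pool B wins overall and in every department group — no reversal.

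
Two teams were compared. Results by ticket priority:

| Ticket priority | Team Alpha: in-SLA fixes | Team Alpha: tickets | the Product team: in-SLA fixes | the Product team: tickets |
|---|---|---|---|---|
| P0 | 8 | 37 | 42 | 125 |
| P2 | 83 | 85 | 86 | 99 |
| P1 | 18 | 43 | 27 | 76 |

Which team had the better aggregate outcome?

P0: Team Alpha 8/37 = 21.6%, the Product team 42/125 = 33.6% → the Product team
P2: Team Alpha 83/85 = 97.6%, the Product team 86/99 = 86.9% → Team Alpha
P1: Team Alpha 18/43 = 41.9%, the Product team 27/76 = 35.5% → Team Alpha
Overall: Team Alpha 109/165 = 66.1%, the Product team 155/300 = 51.7% → Team Alpha
(Neither sweeps every ticket group, but Team Alpha has the higher pooled rate.)

Team Alpha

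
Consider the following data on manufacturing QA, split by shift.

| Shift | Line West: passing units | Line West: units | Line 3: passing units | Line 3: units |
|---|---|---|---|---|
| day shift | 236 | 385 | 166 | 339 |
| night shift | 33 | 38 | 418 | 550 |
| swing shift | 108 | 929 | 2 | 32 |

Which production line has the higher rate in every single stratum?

Day shift: Line West 236/385 = 61.3%, Line 3 166/339 = 49.0% → Line West
Night shift: Line West 33/38 = 86.8%, Line 3 418/550 = 76.0% → Line West
Swing shift: Line West 108/929 = 11.6%, Line 3 2/32 = 6.2% → Line West
Line West has the higher rate in all 3 groups.

Line West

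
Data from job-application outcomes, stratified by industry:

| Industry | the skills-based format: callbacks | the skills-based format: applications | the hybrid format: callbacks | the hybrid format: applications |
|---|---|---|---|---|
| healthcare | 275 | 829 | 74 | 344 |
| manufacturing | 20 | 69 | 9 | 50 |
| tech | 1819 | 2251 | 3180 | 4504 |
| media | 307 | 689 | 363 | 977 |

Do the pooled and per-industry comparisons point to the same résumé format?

Yes

Healthcare: the skills-based format 275/829 = 33.2%, the hybrid format 74/344 = 21.5% → the skills-based format
Manufacturing: the skills-based format 20/69 = 29.0%, the hybrid format 9/50 = 18.0% → the skills-based format
Tech: the skills-based format 1819/2251 = 80.8%, the hybrid format 3180/4504 = 70.6% → the skills-based format
Media: the skills-based format 307/689 = 44.6%, the hybrid format 363/977 = 37.2% → the skills-based format
Overall: the skills-based format 2421/3838 = 63.1%, the hybrid format 3626/5875 = 61.7% → the skills-based format
The skills-based format wins overall and in every industry group — no reversal.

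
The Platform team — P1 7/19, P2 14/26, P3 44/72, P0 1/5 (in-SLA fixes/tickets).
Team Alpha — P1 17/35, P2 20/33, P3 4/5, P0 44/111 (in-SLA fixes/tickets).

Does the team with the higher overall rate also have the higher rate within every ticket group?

P1: the Platform team 7/19 = 36.8%, Team Alpha 17/35 = 48.6% → Team Alpha
P2: the Platform team 14/26 = 53.8%, Team Alpha 20/33 = 60.6% → Team Alpha
P3: the Platform team 44/72 = 61.1%, Team Alpha 4/5 = 80.0% → Team Alpha
P0: the Platform team 1/5 = 20.0%, Team Alpha 44/111 = 39.6% → Team Alpha
Overall: the Platform team 66/122 = 54.1%, Team Alpha 85/184 = 46.2% → the Platform team
Team Alpha wins each ticket group but the Platform team wins overall — the comparison reverses. Team Alpha's tickets skew toward P0, which has a lower base rate.

No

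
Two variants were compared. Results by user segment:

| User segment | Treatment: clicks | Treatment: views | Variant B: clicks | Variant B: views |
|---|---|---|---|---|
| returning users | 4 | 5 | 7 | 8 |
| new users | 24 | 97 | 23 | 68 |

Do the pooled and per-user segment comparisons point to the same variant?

Returning users: Treatment 4/5 = 80.0%, Variant B 7/8 = 87.5% → Variant B
New users: Treatment 24/97 = 24.7%, Variant B 23/68 = 33.8% → Variant B
Overall: Treatment 28/102 = 27.5%, Variant B 30/76 = 39.5% → Variant B
Variant B wins overall and in every user group — no reversal.

Yes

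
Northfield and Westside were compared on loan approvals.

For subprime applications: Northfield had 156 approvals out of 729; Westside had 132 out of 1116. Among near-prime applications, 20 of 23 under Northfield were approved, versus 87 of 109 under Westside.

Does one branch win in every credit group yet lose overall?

Subprime: Northfield 156/729 = 21.4%, Westside 132/1116 = 11.8% → Northfield
Near-prime: Northfield 20/23 = 87.0%, Westside 87/109 = 79.8% → Northfield
Overall: Northfield 176/752 = 23.4%, Westside 219/1225 = 17.9% → Northfield
Northfield wins overall and in every credit group — no reversal.

No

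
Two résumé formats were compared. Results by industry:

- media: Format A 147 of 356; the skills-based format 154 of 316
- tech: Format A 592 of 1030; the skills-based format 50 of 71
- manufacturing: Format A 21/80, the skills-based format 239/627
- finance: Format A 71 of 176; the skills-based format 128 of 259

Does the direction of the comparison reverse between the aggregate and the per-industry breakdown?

Yes

Media: Format A 147/356 = 41.3%, the skills-based format 154/316 = 48.7% → the skills-based format
Tech: Format A 592/1030 = 57.5%, the skills-based format 50/71 = 70.4% → the skills-based format
Manufacturing: Format A 21/80 = 26.2%, the skills-based format 239/627 = 38.1% → the skills-based format
Finance: Format A 71/176 = 40.3%, the skills-based format 128/259 = 49.4% → the skills-based format
Overall: Format A 831/1642 = 50.6%, the skills-based format 571/1273 = 44.9% → Format A
The skills-based format wins each industry group but Format A wins overall — the comparison reverses. The skills-based format's applications skew toward manufacturing, which has a lower base rate.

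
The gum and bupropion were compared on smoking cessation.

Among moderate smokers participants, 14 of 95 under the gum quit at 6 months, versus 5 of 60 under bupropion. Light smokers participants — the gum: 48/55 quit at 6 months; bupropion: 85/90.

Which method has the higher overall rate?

bupropion

Moderate smokers: the gum 14/95 = 14.7%, bupropion 5/60 = 8.3% → the gum
Light smokers: the gum 48/55 = 87.3%, bupropion 85/90 = 94.4% → bupropion
Overall: the gum 62/150 = 41.3%, bupropion 90/150 = 60.0% → bupropion
(Neither sweeps every dependence group, but bupropion has the higher pooled rate.)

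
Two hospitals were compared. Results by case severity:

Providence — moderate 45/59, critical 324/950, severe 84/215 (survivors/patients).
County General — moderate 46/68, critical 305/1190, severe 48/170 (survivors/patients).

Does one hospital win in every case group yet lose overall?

No

Moderate: Providence 45/59 = 76.3%, County General 46/68 = 67.6% → Providence
Critical: Providence 324/950 = 34.1%, County General 305/1190 = 25.6% → Providence
Severe: Providence 84/215 = 39.1%, County General 48/170 = 28.2% → Providence
Overall: Providence 453/1224 = 37.0%, County General 399/1428 = 27.9% → Providence
Providence wins overall and in every case group — no reversal.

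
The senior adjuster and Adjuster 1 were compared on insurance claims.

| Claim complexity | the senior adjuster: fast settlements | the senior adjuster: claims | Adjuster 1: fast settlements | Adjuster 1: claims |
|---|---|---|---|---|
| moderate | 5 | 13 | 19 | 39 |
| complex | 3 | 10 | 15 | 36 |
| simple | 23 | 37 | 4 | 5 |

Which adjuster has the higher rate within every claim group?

Moderate: the senior adjuster 5/13 = 38.5%, Adjuster 1 19/39 = 48.7% → Adjuster 1
Complex: the senior adjuster 3/10 = 30.0%, Adjuster 1 15/36 = 41.7% → Adjuster 1
Simple: the senior adjuster 23/37 = 62.2%, Adjuster 1 4/5 = 80.0% → Adjuster 1
Adjuster 1 has the higher rate in all 3 groups.

Adjuster 1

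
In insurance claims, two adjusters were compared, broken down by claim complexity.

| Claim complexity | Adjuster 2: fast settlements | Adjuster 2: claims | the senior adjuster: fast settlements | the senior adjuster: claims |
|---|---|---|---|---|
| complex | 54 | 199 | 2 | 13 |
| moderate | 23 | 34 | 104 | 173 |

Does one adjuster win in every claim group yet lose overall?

Complex: Adjuster 2 54/199 = 27.1%, the senior adjuster 2/13 = 15.4% → Adjuster 2
Moderate: Adjuster 2 23/34 = 67.6%, the senior adjuster 104/173 = 60.1% → Adjuster 2
Overall: Adjuster 2 77/233 = 33.0%, the senior adjuster 106/186 = 57.0% → the senior adjuster
Adjuster 2 wins each claim group but the senior adjuster wins overall — the comparison reverses. Adjuster 2's claims skew toward complex, which has a lower base rate.

Yes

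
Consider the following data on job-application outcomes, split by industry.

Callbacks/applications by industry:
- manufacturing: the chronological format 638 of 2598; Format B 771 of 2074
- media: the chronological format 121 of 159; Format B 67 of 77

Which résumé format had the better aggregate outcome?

Manufacturing: the chronological format 638/2598 = 24.6%, Format B 771/2074 = 37.2% → Format B
Media: the chronological format 121/159 = 76.1%, Format B 67/77 = 87.0% → Format B
Overall: the chronological format 759/2757 = 27.5%, Format B 838/2151 = 39.0% → Format B

Format B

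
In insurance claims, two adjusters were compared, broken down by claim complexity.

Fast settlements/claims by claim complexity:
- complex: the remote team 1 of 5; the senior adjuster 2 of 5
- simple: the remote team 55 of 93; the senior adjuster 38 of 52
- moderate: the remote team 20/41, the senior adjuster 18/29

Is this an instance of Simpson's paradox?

No

Complex: the remote team 1/5 = 20.0%, the senior adjuster 2/5 = 40.0% → the senior adjuster
Simple: the remote team 55/93 = 59.1%, the senior adjuster 38/52 = 73.1% → the senior adjuster
Moderate: the remote team 20/41 = 48.8%, the senior adjuster 18/29 = 62.1% → the senior adjuster
Overall: the remote team 76/139 = 54.7%, the senior adjuster 58/86 = 67.4% → the senior adjuster
The senior adjuster wins overall and in every claim group — no reversal.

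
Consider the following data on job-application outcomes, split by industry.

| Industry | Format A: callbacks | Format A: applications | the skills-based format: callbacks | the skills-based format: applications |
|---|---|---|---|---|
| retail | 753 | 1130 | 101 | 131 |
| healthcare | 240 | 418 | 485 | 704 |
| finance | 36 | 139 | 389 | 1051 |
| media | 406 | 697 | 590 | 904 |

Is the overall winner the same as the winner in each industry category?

No

Retail: Format A 753/1130 = 66.6%, the skills-based format 101/131 = 77.1% → the skills-based format
Healthcare: Format A 240/418 = 57.4%, the skills-based format 485/704 = 68.9% → the skills-based format
Finance: Format A 36/139 = 25.9%, the skills-based format 389/1051 = 37.0% → the skills-based format
Media: Format A 406/697 = 58.2%, the skills-based format 590/904 = 65.3% → the skills-based format
Overall: Format A 1435/2384 = 60.2%, the skills-based format 1565/2790 = 56.1% → Format A
The skills-based format wins each industry group but Format A wins overall — the comparison reverses. The skills-based format's applications skew toward finance, which has a lower base rate.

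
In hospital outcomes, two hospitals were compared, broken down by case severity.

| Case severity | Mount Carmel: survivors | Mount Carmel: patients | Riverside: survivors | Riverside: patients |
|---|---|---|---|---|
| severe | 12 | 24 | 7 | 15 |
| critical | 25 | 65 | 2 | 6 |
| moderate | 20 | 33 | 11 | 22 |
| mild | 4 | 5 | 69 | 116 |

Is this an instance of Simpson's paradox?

Severe: Mount Carmel 12/24 = 50.0%, Riverside 7/15 = 46.7% → Mount Carmel
Critical: Mount Carmel 25/65 = 38.5%, Riverside 2/6 = 33.3% → Mount Carmel
Moderate: Mount Carmel 20/33 = 60.6%, Riverside 11/22 = 50.0% → Mount Carmel
Mild: Mount Carmel 4/5 = 80.0%, Riverside 69/116 = 59.5% → Mount Carmel
Overall: Mount Carmel 61/127 = 48.0%, Riverside 89/159 = 56.0% → Riverside
Mount Carmel wins each case group but Riverside wins overall — the comparison reverses. Mount Carmel's patients skew toward critical, which has a lower base rate.

Yes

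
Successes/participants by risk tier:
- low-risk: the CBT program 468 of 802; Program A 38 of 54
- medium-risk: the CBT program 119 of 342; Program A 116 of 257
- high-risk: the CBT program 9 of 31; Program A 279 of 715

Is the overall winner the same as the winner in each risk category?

Low-risk: the CBT program 468/802 = 58.4%, Program A 38/54 = 70.4% → Program A
Medium-risk: the CBT program 119/342 = 34.8%, Program A 116/257 = 45.1% → Program A
High-risk: the CBT program 9/31 = 29.0%, Program A 279/715 = 39.0% → Program A
Overall: the CBT program 596/1175 = 50.7%, Program A 433/1026 = 42.2% → the CBT program
Program A wins each risk group but the CBT program wins overall — the comparison reverses. Program A's participants skew toward high-risk, which has a lower base rate.

No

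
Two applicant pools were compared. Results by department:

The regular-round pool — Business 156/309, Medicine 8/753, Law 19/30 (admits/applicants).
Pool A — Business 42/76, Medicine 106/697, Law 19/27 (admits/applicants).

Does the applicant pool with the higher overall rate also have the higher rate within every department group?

Business: the regular-round pool 156/309 = 50.5%, Pool A 42/76 = 55.3% → Pool A
Medicine: the regular-round pool 8/753 = 1.1%, Pool A 106/697 = 15.2% → Pool A
Law: the regular-round pool 19/30 = 63.3%, Pool A 19/27 = 70.4% → Pool A
Overall: the regular-round pool 183/1092 = 16.8%, Pool A 167/800 = 20.9% → Pool A
Pool A wins overall and in every department group — no reversal.

Yes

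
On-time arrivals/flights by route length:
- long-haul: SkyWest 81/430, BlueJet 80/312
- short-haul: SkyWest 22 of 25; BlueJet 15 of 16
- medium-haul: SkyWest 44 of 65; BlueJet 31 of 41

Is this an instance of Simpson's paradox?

Long-haul: SkyWest 81/430 = 18.8%, BlueJet 80/312 = 25.6% → BlueJet
Short-haul: SkyWest 22/25 = 88.0%, BlueJet 15/16 = 93.8% → BlueJet
Medium-haul: SkyWest 44/65 = 67.7%, BlueJet 31/41 = 75.6% → BlueJet
Overall: SkyWest 147/520 = 28.3%, BlueJet 126/369 = 34.1% → BlueJet
BlueJet wins overall and in every route group — no reversal.

No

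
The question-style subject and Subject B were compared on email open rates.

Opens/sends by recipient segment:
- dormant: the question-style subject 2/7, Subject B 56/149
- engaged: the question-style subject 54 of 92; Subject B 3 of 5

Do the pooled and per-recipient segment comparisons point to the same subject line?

Dormant: the question-style subject 2/7 = 28.6%, Subject B 56/149 = 37.6% → Subject B
Engaged: the question-style subject 54/92 = 58.7%, Subject B 3/5 = 60.0% → Subject B
Overall: the question-style subject 56/99 = 56.6%, Subject B 59/154 = 38.3% → the question-style subject
Subject B wins each recipient group but the question-style subject wins overall — the comparison reverses. Subject B's sends skew toward dormant, which has a lower base rate.

No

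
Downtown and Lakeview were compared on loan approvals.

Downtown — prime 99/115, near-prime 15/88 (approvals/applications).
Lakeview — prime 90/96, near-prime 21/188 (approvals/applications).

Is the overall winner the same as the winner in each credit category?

No

Prime: Downtown 99/115 = 86.1%, Lakeview 90/96 = 93.8% → Lakeview
Near-prime: Downtown 15/88 = 17.0%, Lakeview 21/188 = 11.2% → Downtown
Overall: Downtown 114/203 = 56.2%, Lakeview 111/284 = 39.1% → Downtown
Neither sweeps: Downtown wins 1 of 2 groups, Lakeview wins 1. Downtown wins overall but not every group — no Simpson reversal.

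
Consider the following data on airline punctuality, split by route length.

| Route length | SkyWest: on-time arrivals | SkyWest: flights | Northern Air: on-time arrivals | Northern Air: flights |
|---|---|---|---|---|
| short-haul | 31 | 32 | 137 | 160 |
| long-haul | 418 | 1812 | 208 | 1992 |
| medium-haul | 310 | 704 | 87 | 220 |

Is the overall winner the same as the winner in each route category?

Short-haul: SkyWest 31/32 = 96.9%, Northern Air 137/160 = 85.6% → SkyWest
Long-haul: SkyWest 418/1812 = 23.1%, Northern Air 208/1992 = 10.4% → SkyWest
Medium-haul: SkyWest 310/704 = 44.0%, Northern Air 87/220 = 39.5% → SkyWest
Overall: SkyWest 759/2548 = 29.8%, Northern Air 432/2372 = 18.2% → SkyWest
SkyWest wins overall and in every route group — no reversal.

Yes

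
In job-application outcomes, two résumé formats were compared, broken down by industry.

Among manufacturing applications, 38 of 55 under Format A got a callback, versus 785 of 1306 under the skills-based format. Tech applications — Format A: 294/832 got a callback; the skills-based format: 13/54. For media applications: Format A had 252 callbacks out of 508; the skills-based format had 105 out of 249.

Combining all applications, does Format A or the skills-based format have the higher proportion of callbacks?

Manufacturing: Format A 38/55 = 69.1%, the skills-based format 785/1306 = 60.1% → Format A
Tech: Format A 294/832 = 35.3%, the skills-based format 13/54 = 24.1% → Format A
Media: Format A 252/508 = 49.6%, the skills-based format 105/249 = 42.2% → Format A
Overall: Format A 584/1395 = 41.9%, the skills-based format 903/1609 = 56.1% → the skills-based format
(Format A wins every industry group but the skills-based format wins overall — Format A's applications skew toward the low-rate tech group.)

the skills-based format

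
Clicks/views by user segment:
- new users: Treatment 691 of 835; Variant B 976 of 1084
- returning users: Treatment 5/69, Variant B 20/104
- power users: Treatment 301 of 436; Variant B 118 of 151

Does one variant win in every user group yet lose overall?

No

New users: Treatment 691/835 = 82.8%, Variant B 976/1084 = 90.0% → Variant B
Returning users: Treatment 5/69 = 7.2%, Variant B 20/104 = 19.2% → Variant B
Power users: Treatment 301/436 = 69.0%, Variant B 118/151 = 78.1% → Variant B
Overall: Treatment 997/1340 = 74.4%, Variant B 1114/1339 = 83.2% → Variant B
Variant B wins overall and in every user group — no reversal.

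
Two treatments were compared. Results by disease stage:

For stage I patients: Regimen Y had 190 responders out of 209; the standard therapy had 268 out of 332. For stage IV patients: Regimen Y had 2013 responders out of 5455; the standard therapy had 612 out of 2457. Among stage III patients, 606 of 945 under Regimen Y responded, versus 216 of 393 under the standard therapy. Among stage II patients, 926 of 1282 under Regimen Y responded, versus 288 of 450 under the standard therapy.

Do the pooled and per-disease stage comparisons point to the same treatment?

Yes

Stage I: Regimen Y 190/209 = 90.9%, the standard therapy 268/332 = 80.7% → Regimen Y
Stage IV: Regimen Y 2013/5455 = 36.9%, the standard therapy 612/2457 = 24.9% → Regimen Y
Stage III: Regimen Y 606/945 = 64.1%, the standard therapy 216/393 = 55.0% → Regimen Y
Stage II: Regimen Y 926/1282 = 72.2%, the standard therapy 288/450 = 64.0% → Regimen Y
Overall: Regimen Y 3735/7891 = 47.3%, the standard therapy 1384/3632 = 38.1% → Regimen Y
Regimen Y wins overall and in every disease group — no reversal.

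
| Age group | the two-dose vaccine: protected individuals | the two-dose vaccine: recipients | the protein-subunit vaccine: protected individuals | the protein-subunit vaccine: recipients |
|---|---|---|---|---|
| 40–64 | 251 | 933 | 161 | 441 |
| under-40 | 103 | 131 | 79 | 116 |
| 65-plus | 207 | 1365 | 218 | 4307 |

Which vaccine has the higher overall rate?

the two-dose vaccine

40–64: the two-dose vaccine 251/933 = 26.9%, the protein-subunit vaccine 161/441 = 36.5% → the protein-subunit vaccine
Under-40: the two-dose vaccine 103/131 = 78.6%, the protein-subunit vaccine 79/116 = 68.1% → the two-dose vaccine
65-plus: the two-dose vaccine 207/1365 = 15.2%, the protein-subunit vaccine 218/4307 = 5.1% → the two-dose vaccine
Overall: the two-dose vaccine 561/2429 = 23.1%, the protein-subunit vaccine 458/4864 = 9.4% → the two-dose vaccine
(Neither sweeps every age group, but the two-dose vaccine has the higher pooled rate.)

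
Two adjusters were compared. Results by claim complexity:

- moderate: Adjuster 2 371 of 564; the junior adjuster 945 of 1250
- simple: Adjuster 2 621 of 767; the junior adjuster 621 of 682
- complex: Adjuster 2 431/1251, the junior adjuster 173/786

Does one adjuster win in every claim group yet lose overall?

No

Moderate: Adjuster 2 371/564 = 65.8%, the junior adjuster 945/1250 = 75.6% → the junior adjuster
Simple: Adjuster 2 621/767 = 81.0%, the junior adjuster 621/682 = 91.1% → the junior adjuster
Complex: Adjuster 2 431/1251 = 34.5%, the junior adjuster 173/786 = 22.0% → Adjuster 2
Overall: Adjuster 2 1423/2582 = 55.1%, the junior adjuster 1739/2718 = 64.0% → the junior adjuster
Neither sweeps: Adjuster 2 wins 1 of 3 groups, the junior adjuster wins 2. The junior adjuster wins overall but not every group — no Simpson reversal.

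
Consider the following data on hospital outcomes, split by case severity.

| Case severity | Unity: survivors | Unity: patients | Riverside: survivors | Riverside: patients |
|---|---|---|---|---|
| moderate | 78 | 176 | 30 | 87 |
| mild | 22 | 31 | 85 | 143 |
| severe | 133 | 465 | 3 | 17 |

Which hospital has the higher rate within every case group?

Unity

Moderate: Unity 78/176 = 44.3%, Riverside 30/87 = 34.5% → Unity
Mild: Unity 22/31 = 71.0%, Riverside 85/143 = 59.4% → Unity
Severe: Unity 133/465 = 28.6%, Riverside 3/17 = 17.6% → Unity
Unity has the higher rate in all 3 groups.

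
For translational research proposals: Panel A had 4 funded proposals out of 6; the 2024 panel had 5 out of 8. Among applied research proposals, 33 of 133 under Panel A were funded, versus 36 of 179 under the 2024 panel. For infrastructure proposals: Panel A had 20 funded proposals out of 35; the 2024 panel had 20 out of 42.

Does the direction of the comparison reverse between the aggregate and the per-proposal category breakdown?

Translational research: Panel A 4/6 = 66.7%, the 2024 panel 5/8 = 62.5% → Panel A
Applied research: Panel A 33/133 = 24.8%, the 2024 panel 36/179 = 20.1% → Panel A
Infrastructure: Panel A 20/35 = 57.1%, the 2024 panel 20/42 = 47.6% → Panel A
Overall: Panel A 57/174 = 32.8%, the 2024 panel 61/229 = 26.6% → Panel A
Panel A wins overall and in every proposal group — no reversal.

No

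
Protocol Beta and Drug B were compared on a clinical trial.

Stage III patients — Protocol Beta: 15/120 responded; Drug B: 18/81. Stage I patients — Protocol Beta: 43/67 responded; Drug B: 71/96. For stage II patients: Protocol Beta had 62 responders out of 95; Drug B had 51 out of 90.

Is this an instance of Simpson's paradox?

Stage III: Protocol Beta 15/120 = 12.5%, Drug B 18/81 = 22.2% → Drug B
Stage I: Protocol Beta 43/67 = 64.2%, Drug B 71/96 = 74.0% → Drug B
Stage II: Protocol Beta 62/95 = 65.3%, Drug B 51/90 = 56.7% → Protocol Beta
Overall: Protocol Beta 120/282 = 42.6%, Drug B 140/267 = 52.4% → Drug B
Neither sweeps: Protocol Beta wins 1 of 3 groups, Drug B wins 2. Drug B wins overall but not every group — no Simpson reversal.

No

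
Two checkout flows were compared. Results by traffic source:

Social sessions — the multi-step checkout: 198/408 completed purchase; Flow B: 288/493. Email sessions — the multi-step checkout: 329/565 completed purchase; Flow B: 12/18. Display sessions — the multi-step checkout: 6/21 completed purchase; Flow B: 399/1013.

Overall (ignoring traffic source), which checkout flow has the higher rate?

Social: the multi-step checkout 198/408 = 48.5%, Flow B 288/493 = 58.4% → Flow B
Email: the multi-step checkout 329/565 = 58.2%, Flow B 12/18 = 66.7% → Flow B
Display: the multi-step checkout 6/21 = 28.6%, Flow B 399/1013 = 39.4% → Flow B
Overall: the multi-step checkout 533/994 = 53.6%, Flow B 699/1524 = 45.9% → the multi-step checkout
(Flow B wins every traffic group but the multi-step checkout wins overall — Flow B's sessions skew toward the low-rate display group.)

the multi-step checkout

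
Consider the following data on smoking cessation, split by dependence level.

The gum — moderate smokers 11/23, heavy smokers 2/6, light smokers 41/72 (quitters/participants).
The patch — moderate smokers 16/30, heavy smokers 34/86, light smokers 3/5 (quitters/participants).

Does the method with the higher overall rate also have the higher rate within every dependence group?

No

Moderate smokers: the gum 11/23 = 47.8%, the patch 16/30 = 53.3% → the patch
Heavy smokers: the gum 2/6 = 33.3%, the patch 34/86 = 39.5% → the patch
Light smokers: the gum 41/72 = 56.9%, the patch 3/5 = 60.0% → the patch
Overall: the gum 54/101 = 53.5%, the patch 53/121 = 43.8% → the gum
The patch wins each dependence group but the gum wins overall — the comparison reverses. The patch's participants skew toward heavy smokers, which has a lower base rate.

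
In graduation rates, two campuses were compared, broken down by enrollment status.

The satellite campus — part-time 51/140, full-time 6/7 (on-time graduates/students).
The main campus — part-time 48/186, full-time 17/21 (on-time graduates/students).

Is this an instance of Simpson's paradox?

No

Part-time: the satellite campus 51/140 = 36.4%, the main campus 48/186 = 25.8% → the satellite campus
Full-time: the satellite campus 6/7 = 85.7%, the main campus 17/21 = 81.0% → the satellite campus
Overall: the satellite campus 57/147 = 38.8%, the main campus 65/207 = 31.4% → the satellite campus
The satellite campus wins overall and in every enrollment group — no reversal.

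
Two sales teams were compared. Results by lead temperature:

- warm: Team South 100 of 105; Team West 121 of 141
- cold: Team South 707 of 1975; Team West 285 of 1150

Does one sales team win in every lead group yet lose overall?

No

Warm: Team South 100/105 = 95.2%, Team West 121/141 = 85.8% → Team South
Cold: Team South 707/1975 = 35.8%, Team West 285/1150 = 24.8% → Team South
Overall: Team South 807/2080 = 38.8%, Team West 406/1291 = 31.4% → Team South
Team South wins overall and in every lead group — no reversal.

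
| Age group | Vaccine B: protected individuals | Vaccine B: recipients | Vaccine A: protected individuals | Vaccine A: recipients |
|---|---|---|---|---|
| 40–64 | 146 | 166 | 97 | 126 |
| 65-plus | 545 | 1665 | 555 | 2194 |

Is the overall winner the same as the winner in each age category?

Yes

40–64: Vaccine B 146/166 = 88.0%, Vaccine A 97/126 = 77.0% → Vaccine B
65-plus: Vaccine B 545/1665 = 32.7%, Vaccine A 555/2194 = 25.3% → Vaccine B
Overall: Vaccine B 691/1831 = 37.7%, Vaccine A 652/2320 = 28.1% → Vaccine B
Vaccine B wins overall and in every age group — no reversal.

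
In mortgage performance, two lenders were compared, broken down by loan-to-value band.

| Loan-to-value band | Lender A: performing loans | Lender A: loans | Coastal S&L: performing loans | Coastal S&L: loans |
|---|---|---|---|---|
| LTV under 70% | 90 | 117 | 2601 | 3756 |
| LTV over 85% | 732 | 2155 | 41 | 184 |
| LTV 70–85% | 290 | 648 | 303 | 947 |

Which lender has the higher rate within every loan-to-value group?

LTV under 70%: Lender A 90/117 = 76.9%, Coastal S&L 2601/3756 = 69.2% → Lender A
LTV over 85%: Lender A 732/2155 = 34.0%, Coastal S&L 41/184 = 22.3% → Lender A
LTV 70–85%: Lender A 290/648 = 44.8%, Coastal S&L 303/947 = 32.0% → Lender A
Lender A has the higher rate in all 3 groups.

Lender A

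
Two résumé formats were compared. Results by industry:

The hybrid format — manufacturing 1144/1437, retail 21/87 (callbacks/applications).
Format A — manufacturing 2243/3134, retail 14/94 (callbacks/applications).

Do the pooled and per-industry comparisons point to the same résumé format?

Yes

Manufacturing: the hybrid format 1144/1437 = 79.6%, Format A 2243/3134 = 71.6% → the hybrid format
Retail: the hybrid format 21/87 = 24.1%, Format A 14/94 = 14.9% → the hybrid format
Overall: the hybrid format 1165/1524 = 76.4%, Format A 2257/3228 = 69.9% → the hybrid format
The hybrid format wins overall and in every industry group — no reversal.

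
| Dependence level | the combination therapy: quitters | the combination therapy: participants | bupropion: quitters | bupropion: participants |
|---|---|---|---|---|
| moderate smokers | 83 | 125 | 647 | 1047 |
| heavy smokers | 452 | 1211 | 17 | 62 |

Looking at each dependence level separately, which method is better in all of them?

the combination therapy

Moderate smokers: the combination therapy 83/125 = 66.4%, bupropion 647/1047 = 61.8% → the combination therapy
Heavy smokers: the combination therapy 452/1211 = 37.3%, bupropion 17/62 = 27.4% → the combination therapy
The combination therapy has the higher rate in both groups.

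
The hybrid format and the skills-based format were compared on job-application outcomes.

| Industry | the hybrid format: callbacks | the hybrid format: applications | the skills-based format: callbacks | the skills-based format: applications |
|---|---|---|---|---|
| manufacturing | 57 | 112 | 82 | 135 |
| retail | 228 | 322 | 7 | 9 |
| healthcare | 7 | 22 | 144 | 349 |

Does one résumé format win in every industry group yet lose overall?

Manufacturing: the hybrid format 57/112 = 50.9%, the skills-based format 82/135 = 60.7% → the skills-based format
Retail: the hybrid format 228/322 = 70.8%, the skills-based format 7/9 = 77.8% → the skills-based format
Healthcare: the hybrid format 7/22 = 31.8%, the skills-based format 144/349 = 41.3% → the skills-based format
Overall: the hybrid format 292/456 = 64.0%, the skills-based format 233/493 = 47.3% → the hybrid format
The skills-based format wins each industry group but the hybrid format wins overall — the comparison reverses. The skills-based format's applications skew toward healthcare, which has a lower base rate.

Yes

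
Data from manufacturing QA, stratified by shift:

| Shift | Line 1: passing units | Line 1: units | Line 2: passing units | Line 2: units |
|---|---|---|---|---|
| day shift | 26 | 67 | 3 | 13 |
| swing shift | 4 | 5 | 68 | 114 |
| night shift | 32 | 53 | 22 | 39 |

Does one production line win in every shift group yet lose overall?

Yes

Day shift: Line 1 26/67 = 38.8%, Line 2 3/13 = 23.1% → Line 1
Swing shift: Line 1 4/5 = 80.0%, Line 2 68/114 = 59.6% → Line 1
Night shift: Line 1 32/53 = 60.4%, Line 2 22/39 = 56.4% → Line 1
Overall: Line 1 62/125 = 49.6%, Line 2 93/166 = 56.0% → Line 2
Line 1 wins each shift group but Line 2 wins overall — the comparison reverses. Line 1's units skew toward day shift, which has a lower base rate.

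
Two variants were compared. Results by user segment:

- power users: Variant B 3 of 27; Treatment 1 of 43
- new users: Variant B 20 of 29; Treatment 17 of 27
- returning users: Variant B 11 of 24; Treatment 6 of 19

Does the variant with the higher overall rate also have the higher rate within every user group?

Power users: Variant B 3/27 = 11.1%, Treatment 1/43 = 2.3% → Variant B
New users: Variant B 20/29 = 69.0%, Treatment 17/27 = 63.0% → Variant B
Returning users: Variant B 11/24 = 45.8%, Treatment 6/19 = 31.6% → Variant B
Overall: Variant B 34/80 = 42.5%, Treatment 24/89 = 27.0% → Variant B
Variant B wins overall and in every user group — no reversal.

Yes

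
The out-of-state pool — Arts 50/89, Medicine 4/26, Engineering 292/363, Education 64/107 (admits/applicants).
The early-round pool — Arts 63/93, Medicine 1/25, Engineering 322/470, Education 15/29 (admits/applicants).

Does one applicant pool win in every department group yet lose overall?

Arts: the out-of-state pool 50/89 = 56.2%, the early-round pool 63/93 = 67.7% → the early-round pool
Medicine: the out-of-state pool 4/26 = 15.4%, the early-round pool 1/25 = 4.0% → the out-of-state pool
Engineering: the out-of-state pool 292/363 = 80.4%, the early-round pool 322/470 = 68.5% → the out-of-state pool
Education: the out-of-state pool 64/107 = 59.8%, the early-round pool 15/29 = 51.7% → the out-of-state pool
Overall: the out-of-state pool 410/585 = 70.1%, the early-round pool 401/617 = 65.0% → the out-of-state pool
Neither sweeps: the out-of-state pool wins 3 of 4 groups, the early-round pool wins 1. The out-of-state pool wins overall but not every group — no Simpson reversal.

No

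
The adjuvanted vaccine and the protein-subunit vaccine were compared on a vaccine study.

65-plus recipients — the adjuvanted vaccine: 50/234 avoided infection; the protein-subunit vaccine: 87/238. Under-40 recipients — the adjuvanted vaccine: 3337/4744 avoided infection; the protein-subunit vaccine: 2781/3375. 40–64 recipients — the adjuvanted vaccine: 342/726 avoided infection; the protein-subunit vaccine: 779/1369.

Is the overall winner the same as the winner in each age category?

Yes

65-plus: the adjuvanted vaccine 50/234 = 21.4%, the protein-subunit vaccine 87/238 = 36.6% → the protein-subunit vaccine
Under-40: the adjuvanted vaccine 3337/4744 = 70.3%, the protein-subunit vaccine 2781/3375 = 82.4% → the protein-subunit vaccine
40–64: the adjuvanted vaccine 342/726 = 47.1%, the protein-subunit vaccine 779/1369 = 56.9% → the protein-subunit vaccine
Overall: the adjuvanted vaccine 3729/5704 = 65.4%, the protein-subunit vaccine 3647/4982 = 73.2% → the protein-subunit vaccine
The protein-subunit vaccine wins overall and in every age group — no reversal.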